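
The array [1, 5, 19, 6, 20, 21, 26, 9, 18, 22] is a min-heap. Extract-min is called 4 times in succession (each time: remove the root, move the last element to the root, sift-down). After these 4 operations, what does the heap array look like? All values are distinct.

extract-min #1 returns 1:
  remove root 1; move last element 22 to root → [22, 5, 19, 6, 20, 21, 26, 9, 18]
  22 vs smaller child 5 at index 1, swap → [5, 22, 19, 6, 20, 21, 26, 9, 18]
  22 vs smaller child 6 at index 3, swap → [5, 6, 19, 22, 20, 21, 26, 9, 18]
  22 vs smaller child 9 at index 7, swap → [5, 6, 19, 9, 20, 21, 26, 22, 18]
extract-min #2 returns 5:
  remove root 5; move last element 18 to root → [18, 6, 19, 9, 20, 21, 26, 22]
  18 vs smaller child 6 at index 1, swap → [6, 18, 19, 9, 20, 21, 26, 22]
  18 vs smaller child 9 at index 3, swap → [6, 9, 19, 18, 20, 21, 26, 22]
extract-min #3 returns 6:
  remove root 6; move last element 22 to root → [22, 9, 19, 18, 20, 21, 26]
  22 vs smaller child 9 at index 1, swap → [9, 22, 19, 18, 20, 21, 26]
  22 vs smaller child 18 at index 3, swap → [9, 18, 19, 22, 20, 21, 26]
extract-min #4 returns 9:
  remove root 9; move last element 26 to root → [26, 18, 19, 22, 20, 21]
  26 vs smaller child 18 at index 1, swap → [18, 26, 19, 22, 20, 21]
  26 vs smaller child 20 at index 4, swap → [18, 20, 19, 22, 26, 21]

[18, 20, 19, 22, 26, 21]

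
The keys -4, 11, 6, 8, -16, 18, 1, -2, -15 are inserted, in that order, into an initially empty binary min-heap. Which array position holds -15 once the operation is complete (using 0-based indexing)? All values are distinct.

1

Insert -4:
  append -4 at index 0 → [-4] (no swap needed)
Insert 11:
  append 11 at index 1 → [-4, 11] (no swap needed)
Insert 6:
  append 6 at index 2 → [-4, 11, 6] (no swap needed)
Insert 8:
  append 8 at index 3 → [-4, 11, 6, 8]
  8 < parent 11 at index 1, swap → [-4, 8, 6, 11]
Insert -16:
  append -16 at index 4 → [-4, 8, 6, 11, -16]
  -16 < parent 8 at index 1, swap → [-4, -16, 6, 11, 8]
  -16 < parent -4 at index 0, swap → [-16, -4, 6, 11, 8]
Insert 18:
  append 18 at index 5 → [-16, -4, 6, 11, 8, 18] (no swap needed)
Insert 1:
  append 1 at index 6 → [-16, -4, 6, 11, 8, 18, 1]
  1 < parent 6 at index 2, swap → [-16, -4, 1, 11, 8, 18, 6]
Insert -2:
  append -2 at index 7 → [-16, -4, 1, 11, 8, 18, 6, -2]
  -2 < parent 11 at index 3, swap → [-16, -4, 1, -2, 8, 18, 6, 11]
Insert -15:
  append -15 at index 8 → [-16, -4, 1, -2, 8, 18, 6, 11, -15]
  -15 < parent -2 at index 3, swap → [-16, -4, 1, -15, 8, 18, 6, 11, -2]
  -15 < parent -4 at index 1, swap → [-16, -15, 1, -4, 8, 18, 6, 11, -2]
resulting array: [-16, -15, 1, -4, 8, 18, 6, 11, -2]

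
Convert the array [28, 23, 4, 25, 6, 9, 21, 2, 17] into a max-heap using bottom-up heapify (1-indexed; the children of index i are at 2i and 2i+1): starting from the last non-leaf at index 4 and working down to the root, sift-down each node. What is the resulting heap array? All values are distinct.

[28, 25, 21, 23, 6, 9, 4, 2, 17]

sift down from index 4: already satisfies heap property
sift down from index 3:
  4 vs larger child 21 at index 7, swap → [28, 23, 21, 25, 6, 9, 4, 2, 17]
sift down from index 2:
  23 vs larger child 25 at index 4, swap → [28, 25, 21, 23, 6, 9, 4, 2, 17]
sift down from index 1: already satisfies heap property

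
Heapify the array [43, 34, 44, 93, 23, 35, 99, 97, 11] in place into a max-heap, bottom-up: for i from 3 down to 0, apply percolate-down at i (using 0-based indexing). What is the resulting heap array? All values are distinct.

[99, 97, 44, 93, 23, 35, 43, 34, 11]

sift down from index 3:
  93 vs larger child 97 at index 7, swap → [43, 34, 44, 97, 23, 35, 99, 93, 11]
sift down from index 2:
  44 vs larger child 99 at index 6, swap → [43, 34, 99, 97, 23, 35, 44, 93, 11]
sift down from index 1:
  34 vs larger child 97 at index 3, swap → [43, 97, 99, 34, 23, 35, 44, 93, 11]
  34 vs larger child 93 at index 7, swap → [43, 97, 99, 93, 23, 35, 44, 34, 11]
sift down from index 0:
  43 vs larger child 99 at index 2, swap → [99, 97, 43, 93, 23, 35, 44, 34, 11]
  43 vs larger child 44 at index 6, swap → [99, 97, 44, 93, 23, 35, 43, 34, 11]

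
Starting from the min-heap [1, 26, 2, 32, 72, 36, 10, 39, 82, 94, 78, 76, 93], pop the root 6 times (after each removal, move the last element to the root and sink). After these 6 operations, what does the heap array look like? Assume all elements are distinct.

[39, 72, 76, 78, 94, 82, 93]

extract-min #1 returns 1:
  remove root 1; move last element 93 to root → [93, 26, 2, 32, 72, 36, 10, 39, 82, 94, 78, 76]
  93 vs smaller child 2 at index 2, swap → [2, 26, 93, 32, 72, 36, 10, 39, 82, 94, 78, 76]
  93 vs smaller child 10 at index 6, swap → [2, 26, 10, 32, 72, 36, 93, 39, 82, 94, 78, 76]
extract-min #2 returns 2:
  remove root 2; move last element 76 to root → [76, 26, 10, 32, 72, 36, 93, 39, 82, 94, 78]
  76 vs smaller child 10 at index 2, swap → [10, 26, 76, 32, 72, 36, 93, 39, 82, 94, 78]
  76 vs smaller child 36 at index 5, swap → [10, 26, 36, 32, 72, 76, 93, 39, 82, 94, 78]
extract-min #3 returns 10:
  remove root 10; move last element 78 to root → [78, 26, 36, 32, 72, 76, 93, 39, 82, 94]
  78 vs smaller child 26 at index 1, swap → [26, 78, 36, 32, 72, 76, 93, 39, 82, 94]
  78 vs smaller child 32 at index 3, swap → [26, 32, 36, 78, 72, 76, 93, 39, 82, 94]
  78 vs smaller child 39 at index 7, swap → [26, 32, 36, 39, 72, 76, 93, 78, 82, 94]
extract-min #4 returns 26:
  remove root 26; move last element 94 to root → [94, 32, 36, 39, 72, 76, 93, 78, 82]
  94 vs smaller child 32 at index 1, swap → [32, 94, 36, 39, 72, 76, 93, 78, 82]
  94 vs smaller child 39 at index 3, swap → [32, 39, 36, 94, 72, 76, 93, 78, 82]
  94 vs smaller child 78 at index 7, swap → [32, 39, 36, 78, 72, 76, 93, 94, 82]
extract-min #5 returns 32:
  remove root 32; move last element 82 to root → [82, 39, 36, 78, 72, 76, 93, 94]
  82 vs smaller child 36 at index 2, swap → [36, 39, 82, 78, 72, 76, 93, 94]
  82 vs smaller child 76 at index 5, swap → [36, 39, 76, 78, 72, 82, 93, 94]
extract-min #6 returns 36:
  remove root 36; move last element 94 to root → [94, 39, 76, 78, 72, 82, 93]
  94 vs smaller child 39 at index 1, swap → [39, 94, 76, 78, 72, 82, 93]
  94 vs smaller child 72 at index 4, swap → [39, 72, 76, 78, 94, 82, 93]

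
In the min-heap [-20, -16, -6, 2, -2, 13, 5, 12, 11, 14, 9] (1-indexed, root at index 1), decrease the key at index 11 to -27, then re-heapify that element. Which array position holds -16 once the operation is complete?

5

set index 11 from 9 to -27 → [-20, -16, -6, 2, -2, 13, 5, 12, 11, 14, -27]
-27 < parent -2 at index 5, swap → [-20, -16, -6, 2, -27, 13, 5, 12, 11, 14, -2]
-27 < parent -16 at index 2, swap → [-20, -27, -6, 2, -16, 13, 5, 12, 11, 14, -2]
-27 < parent -20 at index 1, swap → [-27, -20, -6, 2, -16, 13, 5, 12, 11, 14, -2]
resulting array: [-27, -20, -6, 2, -16, 13, 5, 12, 11, 14, -2]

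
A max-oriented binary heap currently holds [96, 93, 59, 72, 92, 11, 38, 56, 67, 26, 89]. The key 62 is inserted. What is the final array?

append 62 at index 11 → [96, 93, 59, 72, 92, 11, 38, 56, 67, 26, 89, 62]
62 > parent 11 at index 5, swap → [96, 93, 59, 72, 92, 62, 38, 56, 67, 26, 89, 11]
62 > parent 59 at index 2, swap → [96, 93, 62, 72, 92, 59, 38, 56, 67, 26, 89, 11]

[96, 93, 62, 72, 92, 59, 38, 56, 67, 26, 89, 11]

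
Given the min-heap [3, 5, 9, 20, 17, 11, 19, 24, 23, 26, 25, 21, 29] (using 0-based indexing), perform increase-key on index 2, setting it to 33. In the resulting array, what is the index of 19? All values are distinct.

6

set index 2 from 9 to 33 → [3, 5, 33, 20, 17, 11, 19, 24, 23, 26, 25, 21, 29]
33 vs smaller child 11 at index 5, swap → [3, 5, 11, 20, 17, 33, 19, 24, 23, 26, 25, 21, 29]
33 vs smaller child 21 at index 11, swap → [3, 5, 11, 20, 17, 21, 19, 24, 23, 26, 25, 33, 29]
resulting array: [3, 5, 11, 20, 17, 21, 19, 24, 23, 26, 25, 33, 29]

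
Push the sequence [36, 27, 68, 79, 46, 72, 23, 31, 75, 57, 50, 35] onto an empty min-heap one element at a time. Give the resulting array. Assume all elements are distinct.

[23, 31, 27, 36, 46, 35, 68, 79, 75, 57, 50, 72]

Insert 36:
  append 36 at index 0 → [36] (no swap needed)
Insert 27:
  append 27 at index 1 → [36, 27]
  27 < parent 36 at index 0, swap → [27, 36]
Insert 68:
  append 68 at index 2 → [27, 36, 68] (no swap needed)
Insert 79:
  append 79 at index 3 → [27, 36, 68, 79] (no swap needed)
Insert 46:
  append 46 at index 4 → [27, 36, 68, 79, 46] (no swap needed)
Insert 72:
  append 72 at index 5 → [27, 36, 68, 79, 46, 72] (no swap needed)
Insert 23:
  append 23 at index 6 → [27, 36, 68, 79, 46, 72, 23]
  23 < parent 68 at index 2, swap → [27, 36, 23, 79, 46, 72, 68]
  23 < parent 27 at index 0, swap → [23, 36, 27, 79, 46, 72, 68]
Insert 31:
  append 31 at index 7 → [23, 36, 27, 79, 46, 72, 68, 31]
  31 < parent 79 at index 3, swap → [23, 36, 27, 31, 46, 72, 68, 79]
  31 < parent 36 at index 1, swap → [23, 31, 27, 36, 46, 72, 68, 79]
Insert 75:
  append 75 at index 8 → [23, 31, 27, 36, 46, 72, 68, 79, 75] (no swap needed)
Insert 57:
  append 57 at index 9 → [23, 31, 27, 36, 46, 72, 68, 79, 75, 57] (no swap needed)
Insert 50:
  append 50 at index 10 → [23, 31, 27, 36, 46, 72, 68, 79, 75, 57, 50] (no swap needed)
Insert 35:
  append 35 at index 11 → [23, 31, 27, 36, 46, 72, 68, 79, 75, 57, 50, 35]
  35 < parent 72 at index 5, swap → [23, 31, 27, 36, 46, 35, 68, 79, 75, 57, 50, 72]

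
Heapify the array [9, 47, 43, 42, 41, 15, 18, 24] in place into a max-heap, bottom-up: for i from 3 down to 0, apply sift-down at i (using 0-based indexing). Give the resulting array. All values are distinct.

sift down from index 3: already satisfies heap property
sift down from index 2: already satisfies heap property
sift down from index 1: already satisfies heap property
sift down from index 0:
  9 vs larger child 47 at index 1, swap → [47, 9, 43, 42, 41, 15, 18, 24]
  9 vs larger child 42 at index 3, swap → [47, 42, 43, 9, 41, 15, 18, 24]
  9 vs only child 24 at index 7, swap → [47, 42, 43, 24, 41, 15, 18, 9]

[47, 42, 43, 24, 41, 15, 18, 9]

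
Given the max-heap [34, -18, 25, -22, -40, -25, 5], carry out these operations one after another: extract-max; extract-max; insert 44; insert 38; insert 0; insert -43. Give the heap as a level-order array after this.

extract-max → returns 34:
  remove root 34; move last element 5 to root → [5, -18, 25, -22, -40, -25]
  5 vs larger child 25 at index 2, swap → [25, -18, 5, -22, -40, -25]
extract-max → returns 25:
  remove root 25; move last element -25 to root → [-25, -18, 5, -22, -40]
  -25 vs larger child 5 at index 2, swap → [5, -18, -25, -22, -40]
insert 44:
  append 44 at index 5 → [5, -18, -25, -22, -40, 44]
  44 > parent -25 at index 2, swap → [5, -18, 44, -22, -40, -25]
  44 > parent 5 at index 0, swap → [44, -18, 5, -22, -40, -25]
insert 38:
  append 38 at index 6 → [44, -18, 5, -22, -40, -25, 38]
  38 > parent 5 at index 2, swap → [44, -18, 38, -22, -40, -25, 5]
insert 0:
  append 0 at index 7 → [44, -18, 38, -22, -40, -25, 5, 0]
  0 > parent -22 at index 3, swap → [44, -18, 38, 0, -40, -25, 5, -22]
  0 > parent -18 at index 1, swap → [44, 0, 38, -18, -40, -25, 5, -22]
insert -43:
  append -43 at index 8 → [44, 0, 38, -18, -40, -25, 5, -22, -43] (no swap needed)

[44, 0, 38, -18, -40, -25, 5, -22, -43]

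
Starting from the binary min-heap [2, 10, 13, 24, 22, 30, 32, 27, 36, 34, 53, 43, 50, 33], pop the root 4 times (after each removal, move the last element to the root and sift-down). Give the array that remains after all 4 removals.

[24, 27, 30, 36, 33, 43, 32, 50, 53, 34]

extract-min #1 returns 2:
  remove root 2; move last element 33 to root → [33, 10, 13, 24, 22, 30, 32, 27, 36, 34, 53, 43, 50]
  33 vs smaller child 10 at index 1, swap → [10, 33, 13, 24, 22, 30, 32, 27, 36, 34, 53, 43, 50]
  33 vs smaller child 22 at index 4, swap → [10, 22, 13, 24, 33, 30, 32, 27, 36, 34, 53, 43, 50]
extract-min #2 returns 10:
  remove root 10; move last element 50 to root → [50, 22, 13, 24, 33, 30, 32, 27, 36, 34, 53, 43]
  50 vs smaller child 13 at index 2, swap → [13, 22, 50, 24, 33, 30, 32, 27, 36, 34, 53, 43]
  50 vs smaller child 30 at index 5, swap → [13, 22, 30, 24, 33, 50, 32, 27, 36, 34, 53, 43]
  50 vs only child 43 at index 11, swap → [13, 22, 30, 24, 33, 43, 32, 27, 36, 34, 53, 50]
extract-min #3 returns 13:
  remove root 13; move last element 50 to root → [50, 22, 30, 24, 33, 43, 32, 27, 36, 34, 53]
  50 vs smaller child 22 at index 1, swap → [22, 50, 30, 24, 33, 43, 32, 27, 36, 34, 53]
  50 vs smaller child 24 at index 3, swap → [22, 24, 30, 50, 33, 43, 32, 27, 36, 34, 53]
  50 vs smaller child 27 at index 7, swap → [22, 24, 30, 27, 33, 43, 32, 50, 36, 34, 53]
extract-min #4 returns 22:
  remove root 22; move last element 53 to root → [53, 24, 30, 27, 33, 43, 32, 50, 36, 34]
  53 vs smaller child 24 at index 1, swap → [24, 53, 30, 27, 33, 43, 32, 50, 36, 34]
  53 vs smaller child 27 at index 3, swap → [24, 27, 30, 53, 33, 43, 32, 50, 36, 34]
  53 vs smaller child 36 at index 8, swap → [24, 27, 30, 36, 33, 43, 32, 50, 53, 34]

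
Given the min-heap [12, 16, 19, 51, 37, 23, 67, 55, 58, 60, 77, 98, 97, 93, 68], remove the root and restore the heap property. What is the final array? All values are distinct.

[16, 37, 19, 51, 60, 23, 67, 55, 58, 68, 77, 98, 97, 93]

remove root 12; move last element 68 to root → [68, 16, 19, 51, 37, 23, 67, 55, 58, 60, 77, 98, 97, 93]
68 vs smaller child 16 at index 1, swap → [16, 68, 19, 51, 37, 23, 67, 55, 58, 60, 77, 98, 97, 93]
68 vs smaller child 37 at index 4, swap → [16, 37, 19, 51, 68, 23, 67, 55, 58, 60, 77, 98, 97, 93]
68 vs smaller child 60 at index 9, swap → [16, 37, 19, 51, 60, 23, 67, 55, 58, 68, 77, 98, 97, 93]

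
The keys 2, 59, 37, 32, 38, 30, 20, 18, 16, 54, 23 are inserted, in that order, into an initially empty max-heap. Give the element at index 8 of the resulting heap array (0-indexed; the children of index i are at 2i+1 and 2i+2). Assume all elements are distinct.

16

Insert 2:
  append 2 at index 0 → [2] (no swap needed)
Insert 59:
  append 59 at index 1 → [2, 59]
  59 > parent 2 at index 0, swap → [59, 2]
Insert 37:
  append 37 at index 2 → [59, 2, 37] (no swap needed)
Insert 32:
  append 32 at index 3 → [59, 2, 37, 32]
  32 > parent 2 at index 1, swap → [59, 32, 37, 2]
Insert 38:
  append 38 at index 4 → [59, 32, 37, 2, 38]
  38 > parent 32 at index 1, swap → [59, 38, 37, 2, 32]
Insert 30:
  append 30 at index 5 → [59, 38, 37, 2, 32, 30] (no swap needed)
Insert 20:
  append 20 at index 6 → [59, 38, 37, 2, 32, 30, 20] (no swap needed)
Insert 18:
  append 18 at index 7 → [59, 38, 37, 2, 32, 30, 20, 18]
  18 > parent 2 at index 3, swap → [59, 38, 37, 18, 32, 30, 20, 2]
Insert 16:
  append 16 at index 8 → [59, 38, 37, 18, 32, 30, 20, 2, 16] (no swap needed)
Insert 54:
  append 54 at index 9 → [59, 38, 37, 18, 32, 30, 20, 2, 16, 54]
  54 > parent 32 at index 4, swap → [59, 38, 37, 18, 54, 30, 20, 2, 16, 32]
  54 > parent 38 at index 1, swap → [59, 54, 37, 18, 38, 30, 20, 2, 16, 32]
Insert 23:
  append 23 at index 10 → [59, 54, 37, 18, 38, 30, 20, 2, 16, 32, 23] (no swap needed)
resulting array: [59, 54, 37, 18, 38, 30, 20, 2, 16, 32, 23]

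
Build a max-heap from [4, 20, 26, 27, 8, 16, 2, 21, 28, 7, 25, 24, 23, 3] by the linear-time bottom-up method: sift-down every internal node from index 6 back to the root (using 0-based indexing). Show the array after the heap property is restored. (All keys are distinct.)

sift down from index 6:
  2 vs only child 3 at index 13, swap → [4, 20, 26, 27, 8, 16, 3, 21, 28, 7, 25, 24, 23, 2]
sift down from index 5:
  16 vs larger child 24 at index 11, swap → [4, 20, 26, 27, 8, 24, 3, 21, 28, 7, 25, 16, 23, 2]
sift down from index 4:
  8 vs larger child 25 at index 10, swap → [4, 20, 26, 27, 25, 24, 3, 21, 28, 7, 8, 16, 23, 2]
sift down from index 3:
  27 vs larger child 28 at index 8, swap → [4, 20, 26, 28, 25, 24, 3, 21, 27, 7, 8, 16, 23, 2]
sift down from index 2: already satisfies heap property
sift down from index 1:
  20 vs larger child 28 at index 3, swap → [4, 28, 26, 20, 25, 24, 3, 21, 27, 7, 8, 16, 23, 2]
  20 vs larger child 27 at index 8, swap → [4, 28, 26, 27, 25, 24, 3, 21, 20, 7, 8, 16, 23, 2]
sift down from index 0:
  4 vs larger child 28 at index 1, swap → [28, 4, 26, 27, 25, 24, 3, 21, 20, 7, 8, 16, 23, 2]
  4 vs larger child 27 at index 3, swap → [28, 27, 26, 4, 25, 24, 3, 21, 20, 7, 8, 16, 23, 2]
  4 vs larger child 21 at index 7, swap → [28, 27, 26, 21, 25, 24, 3, 4, 20, 7, 8, 16, 23, 2]

[28, 27, 26, 21, 25, 24, 3, 4, 20, 7, 8, 16, 23, 2]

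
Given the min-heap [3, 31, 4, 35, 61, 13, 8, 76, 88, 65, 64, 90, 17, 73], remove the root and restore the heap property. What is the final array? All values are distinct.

remove root 3; move last element 73 to root → [73, 31, 4, 35, 61, 13, 8, 76, 88, 65, 64, 90, 17]
73 vs smaller child 4 at index 2, swap → [4, 31, 73, 35, 61, 13, 8, 76, 88, 65, 64, 90, 17]
73 vs smaller child 8 at index 6, swap → [4, 31, 8, 35, 61, 13, 73, 76, 88, 65, 64, 90, 17]

[4, 31, 8, 35, 61, 13, 73, 76, 88, 65, 64, 90, 17]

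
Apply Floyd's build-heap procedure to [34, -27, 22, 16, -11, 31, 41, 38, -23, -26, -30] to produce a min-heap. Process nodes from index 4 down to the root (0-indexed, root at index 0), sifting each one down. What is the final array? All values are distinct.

[-30, -27, 22, -23, -26, 31, 41, 38, 16, 34, -11]

sift down from index 4:
  -11 vs smaller child -30 at index 10, swap → [34, -27, 22, 16, -30, 31, 41, 38, -23, -26, -11]
sift down from index 3:
  16 vs smaller child -23 at index 8, swap → [34, -27, 22, -23, -30, 31, 41, 38, 16, -26, -11]
sift down from index 2: already satisfies heap property
sift down from index 1:
  -27 vs smaller child -30 at index 4, swap → [34, -30, 22, -23, -27, 31, 41, 38, 16, -26, -11]
sift down from index 0:
  34 vs smaller child -30 at index 1, swap → [-30, 34, 22, -23, -27, 31, 41, 38, 16, -26, -11]
  34 vs smaller child -27 at index 4, swap → [-30, -27, 22, -23, 34, 31, 41, 38, 16, -26, -11]
  34 vs smaller child -26 at index 9, swap → [-30, -27, 22, -23, -26, 31, 41, 38, 16, 34, -11]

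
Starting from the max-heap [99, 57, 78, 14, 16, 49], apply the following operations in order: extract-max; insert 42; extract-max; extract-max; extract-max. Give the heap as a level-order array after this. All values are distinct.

[42, 14, 16]

extract-max → returns 99:
  remove root 99; move last element 49 to root → [49, 57, 78, 14, 16]
  49 vs larger child 78 at index 2, swap → [78, 57, 49, 14, 16]
insert 42:
  append 42 at index 5 → [78, 57, 49, 14, 16, 42] (no swap needed)
extract-max → returns 78:
  remove root 78; move last element 42 to root → [42, 57, 49, 14, 16]
  42 vs larger child 57 at index 1, swap → [57, 42, 49, 14, 16]
extract-max → returns 57:
  remove root 57; move last element 16 to root → [16, 42, 49, 14]
  16 vs larger child 49 at index 2, swap → [49, 42, 16, 14]
extract-max → returns 49:
  remove root 49; move last element 14 to root → [14, 42, 16]
  14 vs larger child 42 at index 1, swap → [42, 14, 16]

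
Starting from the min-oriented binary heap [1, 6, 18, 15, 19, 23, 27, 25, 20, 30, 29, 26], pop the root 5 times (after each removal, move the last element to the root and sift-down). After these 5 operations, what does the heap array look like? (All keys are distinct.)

[20, 25, 23, 26, 29, 30, 27]

extract-min #1 returns 1:
  remove root 1; move last element 26 to root → [26, 6, 18, 15, 19, 23, 27, 25, 20, 30, 29]
  26 vs smaller child 6 at index 1, swap → [6, 26, 18, 15, 19, 23, 27, 25, 20, 30, 29]
  26 vs smaller child 15 at index 3, swap → [6, 15, 18, 26, 19, 23, 27, 25, 20, 30, 29]
  26 vs smaller child 20 at index 8, swap → [6, 15, 18, 20, 19, 23, 27, 25, 26, 30, 29]
extract-min #2 returns 6:
  remove root 6; move last element 29 to root → [29, 15, 18, 20, 19, 23, 27, 25, 26, 30]
  29 vs smaller child 15 at index 1, swap → [15, 29, 18, 20, 19, 23, 27, 25, 26, 30]
  29 vs smaller child 19 at index 4, swap → [15, 19, 18, 20, 29, 23, 27, 25, 26, 30]
extract-min #3 returns 15:
  remove root 15; move last element 30 to root → [30, 19, 18, 20, 29, 23, 27, 25, 26]
  30 vs smaller child 18 at index 2, swap → [18, 19, 30, 20, 29, 23, 27, 25, 26]
  30 vs smaller child 23 at index 5, swap → [18, 19, 23, 20, 29, 30, 27, 25, 26]
extract-min #4 returns 18:
  remove root 18; move last element 26 to root → [26, 19, 23, 20, 29, 30, 27, 25]
  26 vs smaller child 19 at index 1, swap → [19, 26, 23, 20, 29, 30, 27, 25]
  26 vs smaller child 20 at index 3, swap → [19, 20, 23, 26, 29, 30, 27, 25]
  26 vs only child 25 at index 7, swap → [19, 20, 23, 25, 29, 30, 27, 26]
extract-min #5 returns 19:
  remove root 19; move last element 26 to root → [26, 20, 23, 25, 29, 30, 27]
  26 vs smaller child 20 at index 1, swap → [20, 26, 23, 25, 29, 30, 27]
  26 vs smaller child 25 at index 3, swap → [20, 25, 23, 26, 29, 30, 27]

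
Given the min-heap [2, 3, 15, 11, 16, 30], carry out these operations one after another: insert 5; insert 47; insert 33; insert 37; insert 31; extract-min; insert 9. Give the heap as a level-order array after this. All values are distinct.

[3, 9, 5, 31, 11, 30, 15, 47, 33, 37, 16]

insert 5:
  append 5 at index 6 → [2, 3, 15, 11, 16, 30, 5]
  5 < parent 15 at index 2, swap → [2, 3, 5, 11, 16, 30, 15]
insert 47:
  append 47 at index 7 → [2, 3, 5, 11, 16, 30, 15, 47] (no swap needed)
insert 33:
  append 33 at index 8 → [2, 3, 5, 11, 16, 30, 15, 47, 33] (no swap needed)
insert 37:
  append 37 at index 9 → [2, 3, 5, 11, 16, 30, 15, 47, 33, 37] (no swap needed)
insert 31:
  append 31 at index 10 → [2, 3, 5, 11, 16, 30, 15, 47, 33, 37, 31] (no swap needed)
extract-min → returns 2:
  remove root 2; move last element 31 to root → [31, 3, 5, 11, 16, 30, 15, 47, 33, 37]
  31 vs smaller child 3 at index 1, swap → [3, 31, 5, 11, 16, 30, 15, 47, 33, 37]
  31 vs smaller child 11 at index 3, swap → [3, 11, 5, 31, 16, 30, 15, 47, 33, 37]
insert 9:
  append 9 at index 10 → [3, 11, 5, 31, 16, 30, 15, 47, 33, 37, 9]
  9 < parent 16 at index 4, swap → [3, 11, 5, 31, 9, 30, 15, 47, 33, 37, 16]
  9 < parent 11 at index 1, swap → [3, 9, 5, 31, 11, 30, 15, 47, 33, 37, 16]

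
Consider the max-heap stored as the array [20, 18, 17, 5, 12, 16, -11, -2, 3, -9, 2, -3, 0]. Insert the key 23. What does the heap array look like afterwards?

append 23 at index 13 → [20, 18, 17, 5, 12, 16, -11, -2, 3, -9, 2, -3, 0, 23]
23 > parent -11 at index 6, swap → [20, 18, 17, 5, 12, 16, 23, -2, 3, -9, 2, -3, 0, -11]
23 > parent 17 at index 2, swap → [20, 18, 23, 5, 12, 16, 17, -2, 3, -9, 2, -3, 0, -11]
23 > parent 20 at index 0, swap → [23, 18, 20, 5, 12, 16, 17, -2, 3, -9, 2, -3, 0, -11]

[23, 18, 20, 5, 12, 16, 17, -2, 3, -9, 2, -3, 0, -11]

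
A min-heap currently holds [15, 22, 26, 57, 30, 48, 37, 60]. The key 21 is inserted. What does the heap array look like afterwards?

[15, 21, 26, 22, 30, 48, 37, 60, 57]

append 21 at index 8 → [15, 22, 26, 57, 30, 48, 37, 60, 21]
21 < parent 57 at index 3, swap → [15, 22, 26, 21, 30, 48, 37, 60, 57]
21 < parent 22 at index 1, swap → [15, 21, 26, 22, 30, 48, 37, 60, 57]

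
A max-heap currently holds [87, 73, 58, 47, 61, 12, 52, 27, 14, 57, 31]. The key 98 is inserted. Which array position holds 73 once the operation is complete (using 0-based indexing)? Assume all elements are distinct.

append 98 at index 11 → [87, 73, 58, 47, 61, 12, 52, 27, 14, 57, 31, 98]
98 > parent 12 at index 5, swap → [87, 73, 58, 47, 61, 98, 52, 27, 14, 57, 31, 12]
98 > parent 58 at index 2, swap → [87, 73, 98, 47, 61, 58, 52, 27, 14, 57, 31, 12]
98 > parent 87 at index 0, swap → [98, 73, 87, 47, 61, 58, 52, 27, 14, 57, 31, 12]
resulting array: [98, 73, 87, 47, 61, 58, 52, 27, 14, 57, 31, 12]

1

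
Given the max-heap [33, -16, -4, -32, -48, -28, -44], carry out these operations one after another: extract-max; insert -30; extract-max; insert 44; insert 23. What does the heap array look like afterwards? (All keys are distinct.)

extract-max → returns 33:
  remove root 33; move last element -44 to root → [-44, -16, -4, -32, -48, -28]
  -44 vs larger child -4 at index 2, swap → [-4, -16, -44, -32, -48, -28]
  -44 vs only child -28 at index 5, swap → [-4, -16, -28, -32, -48, -44]
insert -30:
  append -30 at index 6 → [-4, -16, -28, -32, -48, -44, -30] (no swap needed)
extract-max → returns -4:
  remove root -4; move last element -30 to root → [-30, -16, -28, -32, -48, -44]
  -30 vs larger child -16 at index 1, swap → [-16, -30, -28, -32, -48, -44]
insert 44:
  append 44 at index 6 → [-16, -30, -28, -32, -48, -44, 44]
  44 > parent -28 at index 2, swap → [-16, -30, 44, -32, -48, -44, -28]
  44 > parent -16 at index 0, swap → [44, -30, -16, -32, -48, -44, -28]
insert 23:
  append 23 at index 7 → [44, -30, -16, -32, -48, -44, -28, 23]
  23 > parent -32 at index 3, swap → [44, -30, -16, 23, -48, -44, -28, -32]
  23 > parent -30 at index 1, swap → [44, 23, -16, -30, -48, -44, -28, -32]

[44, 23, -16, -30, -48, -44, -28, -32]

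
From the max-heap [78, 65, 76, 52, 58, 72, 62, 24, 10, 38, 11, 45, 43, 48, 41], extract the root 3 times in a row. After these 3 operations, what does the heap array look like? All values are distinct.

extract-max #1 returns 78:
  remove root 78; move last element 41 to root → [41, 65, 76, 52, 58, 72, 62, 24, 10, 38, 11, 45, 43, 48]
  41 vs larger child 76 at index 2, swap → [76, 65, 41, 52, 58, 72, 62, 24, 10, 38, 11, 45, 43, 48]
  41 vs larger child 72 at index 5, swap → [76, 65, 72, 52, 58, 41, 62, 24, 10, 38, 11, 45, 43, 48]
  41 vs larger child 45 at index 11, swap → [76, 65, 72, 52, 58, 45, 62, 24, 10, 38, 11, 41, 43, 48]
extract-max #2 returns 76:
  remove root 76; move last element 48 to root → [48, 65, 72, 52, 58, 45, 62, 24, 10, 38, 11, 41, 43]
  48 vs larger child 72 at index 2, swap → [72, 65, 48, 52, 58, 45, 62, 24, 10, 38, 11, 41, 43]
  48 vs larger child 62 at index 6, swap → [72, 65, 62, 52, 58, 45, 48, 24, 10, 38, 11, 41, 43]
extract-max #3 returns 72:
  remove root 72; move last element 43 to root → [43, 65, 62, 52, 58, 45, 48, 24, 10, 38, 11, 41]
  43 vs larger child 65 at index 1, swap → [65, 43, 62, 52, 58, 45, 48, 24, 10, 38, 11, 41]
  43 vs larger child 58 at index 4, swap → [65, 58, 62, 52, 43, 45, 48, 24, 10, 38, 11, 41]

[65, 58, 62, 52, 43, 45, 48, 24, 10, 38, 11, 41]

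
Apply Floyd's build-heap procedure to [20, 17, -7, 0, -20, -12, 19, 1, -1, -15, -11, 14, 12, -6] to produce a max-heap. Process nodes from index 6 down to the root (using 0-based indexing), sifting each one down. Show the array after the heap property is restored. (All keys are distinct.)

[20, 17, 19, 1, -11, 14, -6, 0, -1, -15, -20, -12, 12, -7]

sift down from index 6: already satisfies heap property
sift down from index 5:
  -12 vs larger child 14 at index 11, swap → [20, 17, -7, 0, -20, 14, 19, 1, -1, -15, -11, -12, 12, -6]
sift down from index 4:
  -20 vs larger child -11 at index 10, swap → [20, 17, -7, 0, -11, 14, 19, 1, -1, -15, -20, -12, 12, -6]
sift down from index 3:
  0 vs larger child 1 at index 7, swap → [20, 17, -7, 1, -11, 14, 19, 0, -1, -15, -20, -12, 12, -6]
sift down from index 2:
  -7 vs larger child 19 at index 6, swap → [20, 17, 19, 1, -11, 14, -7, 0, -1, -15, -20, -12, 12, -6]
  -7 vs only child -6 at index 13, swap → [20, 17, 19, 1, -11, 14, -6, 0, -1, -15, -20, -12, 12, -7]
sift down from index 1: already satisfies heap property
sift down from index 0: already satisfies heap property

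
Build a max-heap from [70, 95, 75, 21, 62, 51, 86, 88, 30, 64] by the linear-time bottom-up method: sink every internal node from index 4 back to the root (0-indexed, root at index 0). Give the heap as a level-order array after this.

sift down from index 4:
  62 vs only child 64 at index 9, swap → [70, 95, 75, 21, 64, 51, 86, 88, 30, 62]
sift down from index 3:
  21 vs larger child 88 at index 7, swap → [70, 95, 75, 88, 64, 51, 86, 21, 30, 62]
sift down from index 2:
  75 vs larger child 86 at index 6, swap → [70, 95, 86, 88, 64, 51, 75, 21, 30, 62]
sift down from index 1: already satisfies heap property
sift down from index 0:
  70 vs larger child 95 at index 1, swap → [95, 70, 86, 88, 64, 51, 75, 21, 30, 62]
  70 vs larger child 88 at index 3, swap → [95, 88, 86, 70, 64, 51, 75, 21, 30, 62]

[95, 88, 86, 70, 64, 51, 75, 21, 30, 62]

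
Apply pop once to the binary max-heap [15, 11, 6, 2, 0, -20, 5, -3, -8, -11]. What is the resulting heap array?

remove root 15; move last element -11 to root → [-11, 11, 6, 2, 0, -20, 5, -3, -8]
-11 vs larger child 11 at index 1, swap → [11, -11, 6, 2, 0, -20, 5, -3, -8]
-11 vs larger child 2 at index 3, swap → [11, 2, 6, -11, 0, -20, 5, -3, -8]
-11 vs larger child -3 at index 7, swap → [11, 2, 6, -3, 0, -20, 5, -11, -8]

[11, 2, 6, -3, 0, -20, 5, -11, -8]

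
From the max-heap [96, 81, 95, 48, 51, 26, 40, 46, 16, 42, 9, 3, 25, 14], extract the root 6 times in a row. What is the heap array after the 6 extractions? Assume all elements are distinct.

[42, 25, 40, 16, 9, 26, 14, 3]

extract-max #1 returns 96:
  remove root 96; move last element 14 to root → [14, 81, 95, 48, 51, 26, 40, 46, 16, 42, 9, 3, 25]
  14 vs larger child 95 at index 2, swap → [95, 81, 14, 48, 51, 26, 40, 46, 16, 42, 9, 3, 25]
  14 vs larger child 40 at index 6, swap → [95, 81, 40, 48, 51, 26, 14, 46, 16, 42, 9, 3, 25]
extract-max #2 returns 95:
  remove root 95; move last element 25 to root → [25, 81, 40, 48, 51, 26, 14, 46, 16, 42, 9, 3]
  25 vs larger child 81 at index 1, swap → [81, 25, 40, 48, 51, 26, 14, 46, 16, 42, 9, 3]
  25 vs larger child 51 at index 4, swap → [81, 51, 40, 48, 25, 26, 14, 46, 16, 42, 9, 3]
  25 vs larger child 42 at index 9, swap → [81, 51, 40, 48, 42, 26, 14, 46, 16, 25, 9, 3]
extract-max #3 returns 81:
  remove root 81; move last element 3 to root → [3, 51, 40, 48, 42, 26, 14, 46, 16, 25, 9]
  3 vs larger child 51 at index 1, swap → [51, 3, 40, 48, 42, 26, 14, 46, 16, 25, 9]
  3 vs larger child 48 at index 3, swap → [51, 48, 40, 3, 42, 26, 14, 46, 16, 25, 9]
  3 vs larger child 46 at index 7, swap → [51, 48, 40, 46, 42, 26, 14, 3, 16, 25, 9]
extract-max #4 returns 51:
  remove root 51; move last element 9 to root → [9, 48, 40, 46, 42, 26, 14, 3, 16, 25]
  9 vs larger child 48 at index 1, swap → [48, 9, 40, 46, 42, 26, 14, 3, 16, 25]
  9 vs larger child 46 at index 3, swap → [48, 46, 40, 9, 42, 26, 14, 3, 16, 25]
  9 vs larger child 16 at index 8, swap → [48, 46, 40, 16, 42, 26, 14, 3, 9, 25]
extract-max #5 returns 48:
  remove root 48; move last element 25 to root → [25, 46, 40, 16, 42, 26, 14, 3, 9]
  25 vs larger child 46 at index 1, swap → [46, 25, 40, 16, 42, 26, 14, 3, 9]
  25 vs larger child 42 at index 4, swap → [46, 42, 40, 16, 25, 26, 14, 3, 9]
extract-max #6 returns 46:
  remove root 46; move last element 9 to root → [9, 42, 40, 16, 25, 26, 14, 3]
  9 vs larger child 42 at index 1, swap → [42, 9, 40, 16, 25, 26, 14, 3]
  9 vs larger child 25 at index 4, swap → [42, 25, 40, 16, 9, 26, 14, 3]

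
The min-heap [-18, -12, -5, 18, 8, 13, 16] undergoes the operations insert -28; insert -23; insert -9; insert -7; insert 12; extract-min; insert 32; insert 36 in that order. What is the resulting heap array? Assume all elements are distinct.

insert -28:
  append -28 at index 7 → [-18, -12, -5, 18, 8, 13, 16, -28]
  -28 < parent 18 at index 3, swap → [-18, -12, -5, -28, 8, 13, 16, 18]
  -28 < parent -12 at index 1, swap → [-18, -28, -5, -12, 8, 13, 16, 18]
  -28 < parent -18 at index 0, swap → [-28, -18, -5, -12, 8, 13, 16, 18]
insert -23:
  append -23 at index 8 → [-28, -18, -5, -12, 8, 13, 16, 18, -23]
  -23 < parent -12 at index 3, swap → [-28, -18, -5, -23, 8, 13, 16, 18, -12]
  -23 < parent -18 at index 1, swap → [-28, -23, -5, -18, 8, 13, 16, 18, -12]
insert -9:
  append -9 at index 9 → [-28, -23, -5, -18, 8, 13, 16, 18, -12, -9]
  -9 < parent 8 at index 4, swap → [-28, -23, -5, -18, -9, 13, 16, 18, -12, 8]
insert -7:
  append -7 at index 10 → [-28, -23, -5, -18, -9, 13, 16, 18, -12, 8, -7] (no swap needed)
insert 12:
  append 12 at index 11 → [-28, -23, -5, -18, -9, 13, 16, 18, -12, 8, -7, 12]
  12 < parent 13 at index 5, swap → [-28, -23, -5, -18, -9, 12, 16, 18, -12, 8, -7, 13]
extract-min → returns -28:
  remove root -28; move last element 13 to root → [13, -23, -5, -18, -9, 12, 16, 18, -12, 8, -7]
  13 vs smaller child -23 at index 1, swap → [-23, 13, -5, -18, -9, 12, 16, 18, -12, 8, -7]
  13 vs smaller child -18 at index 3, swap → [-23, -18, -5, 13, -9, 12, 16, 18, -12, 8, -7]
  13 vs smaller child -12 at index 8, swap → [-23, -18, -5, -12, -9, 12, 16, 18, 13, 8, -7]
insert 32:
  append 32 at index 11 → [-23, -18, -5, -12, -9, 12, 16, 18, 13, 8, -7, 32] (no swap needed)
insert 36:
  append 36 at index 12 → [-23, -18, -5, -12, -9, 12, 16, 18, 13, 8, -7, 32, 36] (no swap needed)

[-23, -18, -5, -12, -9, 12, 16, 18, 13, 8, -7, 32, 36]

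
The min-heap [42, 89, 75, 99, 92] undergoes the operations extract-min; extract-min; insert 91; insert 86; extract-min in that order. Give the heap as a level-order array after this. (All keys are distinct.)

[89, 91, 92, 99]

extract-min → returns 42:
  remove root 42; move last element 92 to root → [92, 89, 75, 99]
  92 vs smaller child 75 at index 2, swap → [75, 89, 92, 99]
extract-min → returns 75:
  remove root 75; move last element 99 to root → [99, 89, 92]
  99 vs smaller child 89 at index 1, swap → [89, 99, 92]
insert 91:
  append 91 at index 3 → [89, 99, 92, 91]
  91 < parent 99 at index 1, swap → [89, 91, 92, 99]
insert 86:
  append 86 at index 4 → [89, 91, 92, 99, 86]
  86 < parent 91 at index 1, swap → [89, 86, 92, 99, 91]
  86 < parent 89 at index 0, swap → [86, 89, 92, 99, 91]
extract-min → returns 86:
  remove root 86; move last element 91 to root → [91, 89, 92, 99]
  91 vs smaller child 89 at index 1, swap → [89, 91, 92, 99]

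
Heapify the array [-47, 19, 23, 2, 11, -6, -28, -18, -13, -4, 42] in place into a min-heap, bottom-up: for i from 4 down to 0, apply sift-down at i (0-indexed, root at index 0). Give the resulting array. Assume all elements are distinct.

[-47, -18, -28, -13, -4, -6, 23, 2, 19, 11, 42]

sift down from index 4:
  11 vs smaller child -4 at index 9, swap → [-47, 19, 23, 2, -4, -6, -28, -18, -13, 11, 42]
sift down from index 3:
  2 vs smaller child -18 at index 7, swap → [-47, 19, 23, -18, -4, -6, -28, 2, -13, 11, 42]
sift down from index 2:
  23 vs smaller child -28 at index 6, swap → [-47, 19, -28, -18, -4, -6, 23, 2, -13, 11, 42]
sift down from index 1:
  19 vs smaller child -18 at index 3, swap → [-47, -18, -28, 19, -4, -6, 23, 2, -13, 11, 42]
  19 vs smaller child -13 at index 8, swap → [-47, -18, -28, -13, -4, -6, 23, 2, 19, 11, 42]
sift down from index 0: already satisfies heap property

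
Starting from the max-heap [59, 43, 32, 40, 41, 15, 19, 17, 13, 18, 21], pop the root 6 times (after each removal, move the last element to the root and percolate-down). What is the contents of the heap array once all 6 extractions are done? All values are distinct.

extract-max #1 returns 59:
  remove root 59; move last element 21 to root → [21, 43, 32, 40, 41, 15, 19, 17, 13, 18]
  21 vs larger child 43 at index 1, swap → [43, 21, 32, 40, 41, 15, 19, 17, 13, 18]
  21 vs larger child 41 at index 4, swap → [43, 41, 32, 40, 21, 15, 19, 17, 13, 18]
extract-max #2 returns 43:
  remove root 43; move last element 18 to root → [18, 41, 32, 40, 21, 15, 19, 17, 13]
  18 vs larger child 41 at index 1, swap → [41, 18, 32, 40, 21, 15, 19, 17, 13]
  18 vs larger child 40 at index 3, swap → [41, 40, 32, 18, 21, 15, 19, 17, 13]
extract-max #3 returns 41:
  remove root 41; move last element 13 to root → [13, 40, 32, 18, 21, 15, 19, 17]
  13 vs larger child 40 at index 1, swap → [40, 13, 32, 18, 21, 15, 19, 17]
  13 vs larger child 21 at index 4, swap → [40, 21, 32, 18, 13, 15, 19, 17]
extract-max #4 returns 40:
  remove root 40; move last element 17 to root → [17, 21, 32, 18, 13, 15, 19]
  17 vs larger child 32 at index 2, swap → [32, 21, 17, 18, 13, 15, 19]
  17 vs larger child 19 at index 6, swap → [32, 21, 19, 18, 13, 15, 17]
extract-max #5 returns 32:
  remove root 32; move last element 17 to root → [17, 21, 19, 18, 13, 15]
  17 vs larger child 21 at index 1, swap → [21, 17, 19, 18, 13, 15]
  17 vs larger child 18 at index 3, swap → [21, 18, 19, 17, 13, 15]
extract-max #6 returns 21:
  remove root 21; move last element 15 to root → [15, 18, 19, 17, 13]
  15 vs larger child 19 at index 2, swap → [19, 18, 15, 17, 13]

[19, 18, 15, 17, 13]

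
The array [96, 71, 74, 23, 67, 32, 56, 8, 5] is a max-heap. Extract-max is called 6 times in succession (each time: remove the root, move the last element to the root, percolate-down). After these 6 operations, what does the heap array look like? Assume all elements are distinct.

[23, 5, 8]

extract-max #1 returns 96:
  remove root 96; move last element 5 to root → [5, 71, 74, 23, 67, 32, 56, 8]
  5 vs larger child 74 at index 2, swap → [74, 71, 5, 23, 67, 32, 56, 8]
  5 vs larger child 56 at index 6, swap → [74, 71, 56, 23, 67, 32, 5, 8]
extract-max #2 returns 74:
  remove root 74; move last element 8 to root → [8, 71, 56, 23, 67, 32, 5]
  8 vs larger child 71 at index 1, swap → [71, 8, 56, 23, 67, 32, 5]
  8 vs larger child 67 at index 4, swap → [71, 67, 56, 23, 8, 32, 5]
extract-max #3 returns 71:
  remove root 71; move last element 5 to root → [5, 67, 56, 23, 8, 32]
  5 vs larger child 67 at index 1, swap → [67, 5, 56, 23, 8, 32]
  5 vs larger child 23 at index 3, swap → [67, 23, 56, 5, 8, 32]
extract-max #4 returns 67:
  remove root 67; move last element 32 to root → [32, 23, 56, 5, 8]
  32 vs larger child 56 at index 2, swap → [56, 23, 32, 5, 8]
extract-max #5 returns 56:
  remove root 56; move last element 8 to root → [8, 23, 32, 5]
  8 vs larger child 32 at index 2, swap → [32, 23, 8, 5]
extract-max #6 returns 32:
  remove root 32; move last element 5 to root → [5, 23, 8]
  5 vs larger child 23 at index 1, swap → [23, 5, 8]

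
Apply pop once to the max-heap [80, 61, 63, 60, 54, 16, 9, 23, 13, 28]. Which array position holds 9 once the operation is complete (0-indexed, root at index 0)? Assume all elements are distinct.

6

remove root 80; move last element 28 to root → [28, 61, 63, 60, 54, 16, 9, 23, 13]
28 vs larger child 63 at index 2, swap → [63, 61, 28, 60, 54, 16, 9, 23, 13]
resulting array: [63, 61, 28, 60, 54, 16, 9, 23, 13]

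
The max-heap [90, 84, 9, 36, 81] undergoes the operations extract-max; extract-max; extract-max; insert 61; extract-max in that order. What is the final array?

extract-max → returns 90:
  remove root 90; move last element 81 to root → [81, 84, 9, 36]
  81 vs larger child 84 at index 1, swap → [84, 81, 9, 36]
extract-max → returns 84:
  remove root 84; move last element 36 to root → [36, 81, 9]
  36 vs larger child 81 at index 1, swap → [81, 36, 9]
extract-max → returns 81:
  remove root 81; move last element 9 to root → [9, 36]
  9 vs only child 36 at index 1, swap → [36, 9]
insert 61:
  append 61 at index 2 → [36, 9, 61]
  61 > parent 36 at index 0, swap → [61, 9, 36]
extract-max → returns 61:
  remove root 61; move last element 36 to root → [36, 9] (no swap needed)

[36, 9]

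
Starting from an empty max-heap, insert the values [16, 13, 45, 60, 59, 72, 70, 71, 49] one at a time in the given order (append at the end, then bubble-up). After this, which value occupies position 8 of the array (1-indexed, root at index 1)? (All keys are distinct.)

Insert 16:
  append 16 at index 1 → [16] (no swap needed)
Insert 13:
  append 13 at index 2 → [16, 13] (no swap needed)
Insert 45:
  append 45 at index 3 → [16, 13, 45]
  45 > parent 16 at index 1, swap → [45, 13, 16]
Insert 60:
  append 60 at index 4 → [45, 13, 16, 60]
  60 > parent 13 at index 2, swap → [45, 60, 16, 13]
  60 > parent 45 at index 1, swap → [60, 45, 16, 13]
Insert 59:
  append 59 at index 5 → [60, 45, 16, 13, 59]
  59 > parent 45 at index 2, swap → [60, 59, 16, 13, 45]
Insert 72:
  append 72 at index 6 → [60, 59, 16, 13, 45, 72]
  72 > parent 16 at index 3, swap → [60, 59, 72, 13, 45, 16]
  72 > parent 60 at index 1, swap → [72, 59, 60, 13, 45, 16]
Insert 70:
  append 70 at index 7 → [72, 59, 60, 13, 45, 16, 70]
  70 > parent 60 at index 3, swap → [72, 59, 70, 13, 45, 16, 60]
Insert 71:
  append 71 at index 8 → [72, 59, 70, 13, 45, 16, 60, 71]
  71 > parent 13 at index 4, swap → [72, 59, 70, 71, 45, 16, 60, 13]
  71 > parent 59 at index 2, swap → [72, 71, 70, 59, 45, 16, 60, 13]
Insert 49:
  append 49 at index 9 → [72, 71, 70, 59, 45, 16, 60, 13, 49] (no swap needed)
resulting array: [72, 71, 70, 59, 45, 16, 60, 13, 49]

13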